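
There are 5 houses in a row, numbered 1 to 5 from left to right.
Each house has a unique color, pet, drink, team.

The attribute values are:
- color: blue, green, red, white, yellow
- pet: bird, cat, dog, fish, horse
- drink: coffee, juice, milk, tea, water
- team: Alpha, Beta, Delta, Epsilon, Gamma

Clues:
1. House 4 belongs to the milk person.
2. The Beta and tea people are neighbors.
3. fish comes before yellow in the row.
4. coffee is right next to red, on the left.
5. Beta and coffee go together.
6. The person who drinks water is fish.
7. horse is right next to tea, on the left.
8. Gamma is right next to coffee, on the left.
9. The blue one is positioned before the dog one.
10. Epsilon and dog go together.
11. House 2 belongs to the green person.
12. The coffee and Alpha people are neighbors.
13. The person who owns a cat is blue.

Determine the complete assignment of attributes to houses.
Solution:

House | Color | Pet | Drink | Team
----------------------------------
  1   | white | fish | water | Gamma
  2   | green | horse | coffee | Beta
  3   | red | bird | tea | Alpha
  4   | blue | cat | milk | Delta
  5   | yellow | dog | juice | Epsilon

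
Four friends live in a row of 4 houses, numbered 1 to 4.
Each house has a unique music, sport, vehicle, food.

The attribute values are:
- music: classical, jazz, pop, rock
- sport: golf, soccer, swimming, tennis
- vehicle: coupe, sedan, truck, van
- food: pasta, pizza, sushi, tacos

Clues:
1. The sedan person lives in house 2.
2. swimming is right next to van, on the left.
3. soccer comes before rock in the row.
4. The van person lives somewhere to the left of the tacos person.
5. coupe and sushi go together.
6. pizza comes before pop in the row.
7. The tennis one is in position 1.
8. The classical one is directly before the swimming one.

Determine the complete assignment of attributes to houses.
Solution:

House | Music | Sport | Vehicle | Food
--------------------------------------
  1   | classical | tennis | coupe | sushi
  2   | jazz | swimming | sedan | pizza
  3   | pop | soccer | van | pasta
  4   | rock | golf | truck | tacos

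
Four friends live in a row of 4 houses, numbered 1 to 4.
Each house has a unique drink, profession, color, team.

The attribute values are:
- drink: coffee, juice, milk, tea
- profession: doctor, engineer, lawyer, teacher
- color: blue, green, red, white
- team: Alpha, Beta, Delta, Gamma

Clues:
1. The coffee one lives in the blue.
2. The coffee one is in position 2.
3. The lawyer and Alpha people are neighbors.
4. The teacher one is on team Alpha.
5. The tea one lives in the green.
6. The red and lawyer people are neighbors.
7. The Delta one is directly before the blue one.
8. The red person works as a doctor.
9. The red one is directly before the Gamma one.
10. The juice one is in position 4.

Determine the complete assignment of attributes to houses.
Solution:

House | Drink | Profession | Color | Team
-----------------------------------------
  1   | milk | doctor | red | Delta
  2   | coffee | lawyer | blue | Gamma
  3   | tea | teacher | green | Alpha
  4   | juice | engineer | white | Beta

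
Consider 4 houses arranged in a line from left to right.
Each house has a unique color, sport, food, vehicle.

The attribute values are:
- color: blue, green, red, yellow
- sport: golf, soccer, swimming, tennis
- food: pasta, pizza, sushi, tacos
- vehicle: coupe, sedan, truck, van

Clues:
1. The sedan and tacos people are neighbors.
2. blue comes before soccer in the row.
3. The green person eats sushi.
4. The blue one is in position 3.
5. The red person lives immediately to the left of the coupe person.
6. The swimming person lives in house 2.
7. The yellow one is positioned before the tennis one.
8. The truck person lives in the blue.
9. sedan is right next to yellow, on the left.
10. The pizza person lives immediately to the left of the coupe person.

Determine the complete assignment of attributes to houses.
Solution:

House | Color | Sport | Food | Vehicle
--------------------------------------
  1   | red | golf | pizza | sedan
  2   | yellow | swimming | tacos | coupe
  3   | blue | tennis | pasta | truck
  4   | green | soccer | sushi | van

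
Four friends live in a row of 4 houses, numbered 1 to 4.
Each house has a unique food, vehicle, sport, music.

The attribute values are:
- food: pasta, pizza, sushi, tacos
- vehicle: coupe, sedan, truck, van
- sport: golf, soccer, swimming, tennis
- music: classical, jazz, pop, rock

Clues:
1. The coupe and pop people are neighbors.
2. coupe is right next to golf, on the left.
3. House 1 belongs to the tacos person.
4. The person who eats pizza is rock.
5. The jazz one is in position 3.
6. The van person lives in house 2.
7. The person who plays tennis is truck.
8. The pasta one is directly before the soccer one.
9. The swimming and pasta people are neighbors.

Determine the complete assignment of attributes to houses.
Solution:

House | Food | Vehicle | Sport | Music
--------------------------------------
  1   | tacos | coupe | swimming | classical
  2   | pasta | van | golf | pop
  3   | sushi | sedan | soccer | jazz
  4   | pizza | truck | tennis | rock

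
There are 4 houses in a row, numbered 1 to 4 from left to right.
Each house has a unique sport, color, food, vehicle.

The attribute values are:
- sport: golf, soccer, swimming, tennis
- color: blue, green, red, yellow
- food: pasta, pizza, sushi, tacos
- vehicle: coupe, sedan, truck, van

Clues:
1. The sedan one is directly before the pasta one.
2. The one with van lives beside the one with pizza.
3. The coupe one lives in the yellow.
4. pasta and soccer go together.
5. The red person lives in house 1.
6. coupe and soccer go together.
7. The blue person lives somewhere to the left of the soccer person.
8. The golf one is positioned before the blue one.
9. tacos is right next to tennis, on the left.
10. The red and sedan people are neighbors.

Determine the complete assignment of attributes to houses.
Solution:

House | Sport | Color | Food | Vehicle
--------------------------------------
  1   | golf | red | tacos | van
  2   | tennis | blue | pizza | sedan
  3   | soccer | yellow | pasta | coupe
  4   | swimming | green | sushi | truck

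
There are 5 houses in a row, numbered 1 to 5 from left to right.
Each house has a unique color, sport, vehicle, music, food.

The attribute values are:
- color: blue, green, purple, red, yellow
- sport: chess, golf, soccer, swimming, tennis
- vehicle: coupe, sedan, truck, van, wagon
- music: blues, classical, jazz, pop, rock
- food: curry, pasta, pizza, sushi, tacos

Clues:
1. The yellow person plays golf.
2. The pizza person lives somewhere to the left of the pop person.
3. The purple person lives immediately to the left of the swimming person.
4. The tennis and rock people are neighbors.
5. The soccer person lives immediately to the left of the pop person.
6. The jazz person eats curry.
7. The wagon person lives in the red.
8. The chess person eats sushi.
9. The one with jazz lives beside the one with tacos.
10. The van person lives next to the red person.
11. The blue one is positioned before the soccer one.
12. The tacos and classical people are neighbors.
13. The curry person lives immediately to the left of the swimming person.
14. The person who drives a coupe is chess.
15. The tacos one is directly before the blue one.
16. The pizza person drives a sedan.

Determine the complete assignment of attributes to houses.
Solution:

House | Color | Sport | Vehicle | Music | Food
----------------------------------------------
  1   | purple | tennis | van | jazz | curry
  2   | red | swimming | wagon | rock | tacos
  3   | blue | chess | coupe | classical | sushi
  4   | green | soccer | sedan | blues | pizza
  5   | yellow | golf | truck | pop | pasta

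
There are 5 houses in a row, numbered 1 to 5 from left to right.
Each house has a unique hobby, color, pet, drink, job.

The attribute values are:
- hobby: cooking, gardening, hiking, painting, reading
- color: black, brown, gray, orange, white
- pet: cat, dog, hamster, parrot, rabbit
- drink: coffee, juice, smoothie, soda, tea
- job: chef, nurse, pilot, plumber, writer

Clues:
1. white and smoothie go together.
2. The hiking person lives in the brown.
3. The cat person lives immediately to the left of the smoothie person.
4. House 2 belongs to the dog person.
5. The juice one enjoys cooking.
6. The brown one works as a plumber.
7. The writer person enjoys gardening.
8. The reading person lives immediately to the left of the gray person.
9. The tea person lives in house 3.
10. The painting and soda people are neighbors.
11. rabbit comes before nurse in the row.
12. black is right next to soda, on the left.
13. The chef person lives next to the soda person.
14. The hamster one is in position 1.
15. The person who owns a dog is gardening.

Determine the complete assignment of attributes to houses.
Solution:

House | Hobby | Color | Pet | Drink | Job
-----------------------------------------
  1   | painting | black | hamster | coffee | chef
  2   | gardening | orange | dog | soda | writer
  3   | hiking | brown | cat | tea | plumber
  4   | reading | white | rabbit | smoothie | pilot
  5   | cooking | gray | parrot | juice | nurse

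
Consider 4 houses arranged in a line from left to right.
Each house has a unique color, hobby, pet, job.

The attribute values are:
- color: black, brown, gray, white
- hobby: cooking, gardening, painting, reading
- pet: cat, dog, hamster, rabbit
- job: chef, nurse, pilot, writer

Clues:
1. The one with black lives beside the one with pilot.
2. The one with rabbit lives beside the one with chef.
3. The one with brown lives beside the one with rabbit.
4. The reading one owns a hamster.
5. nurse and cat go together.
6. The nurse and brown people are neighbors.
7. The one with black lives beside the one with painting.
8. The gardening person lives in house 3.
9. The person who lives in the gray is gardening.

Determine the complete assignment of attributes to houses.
Solution:

House | Color | Hobby | Pet | Job
---------------------------------
  1   | black | cooking | cat | nurse
  2   | brown | painting | dog | pilot
  3   | gray | gardening | rabbit | writer
  4   | white | reading | hamster | chef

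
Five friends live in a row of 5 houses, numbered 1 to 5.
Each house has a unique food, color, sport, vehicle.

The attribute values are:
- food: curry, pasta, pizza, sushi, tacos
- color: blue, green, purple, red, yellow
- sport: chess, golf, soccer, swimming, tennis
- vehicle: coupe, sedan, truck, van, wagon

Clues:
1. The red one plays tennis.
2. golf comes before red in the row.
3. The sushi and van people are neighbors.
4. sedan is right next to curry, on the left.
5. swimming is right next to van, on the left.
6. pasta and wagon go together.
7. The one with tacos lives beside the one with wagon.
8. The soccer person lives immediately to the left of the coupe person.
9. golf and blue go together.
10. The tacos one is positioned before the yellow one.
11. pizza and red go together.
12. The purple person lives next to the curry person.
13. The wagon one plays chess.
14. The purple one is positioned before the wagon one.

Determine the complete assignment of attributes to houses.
Solution:

House | Food | Color | Sport | Vehicle
--------------------------------------
  1   | sushi | purple | swimming | sedan
  2   | curry | green | soccer | van
  3   | tacos | blue | golf | coupe
  4   | pasta | yellow | chess | wagon
  5   | pizza | red | tennis | truck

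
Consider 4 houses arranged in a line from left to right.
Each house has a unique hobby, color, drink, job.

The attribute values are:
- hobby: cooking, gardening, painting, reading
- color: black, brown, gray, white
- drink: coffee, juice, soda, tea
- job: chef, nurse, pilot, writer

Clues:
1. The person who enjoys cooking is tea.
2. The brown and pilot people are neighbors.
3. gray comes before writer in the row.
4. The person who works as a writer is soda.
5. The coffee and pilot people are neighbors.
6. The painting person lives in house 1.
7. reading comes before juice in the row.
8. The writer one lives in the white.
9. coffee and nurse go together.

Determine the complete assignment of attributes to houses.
Solution:

House | Hobby | Color | Drink | Job
-----------------------------------
  1   | painting | brown | coffee | nurse
  2   | cooking | gray | tea | pilot
  3   | reading | white | soda | writer
  4   | gardening | black | juice | chef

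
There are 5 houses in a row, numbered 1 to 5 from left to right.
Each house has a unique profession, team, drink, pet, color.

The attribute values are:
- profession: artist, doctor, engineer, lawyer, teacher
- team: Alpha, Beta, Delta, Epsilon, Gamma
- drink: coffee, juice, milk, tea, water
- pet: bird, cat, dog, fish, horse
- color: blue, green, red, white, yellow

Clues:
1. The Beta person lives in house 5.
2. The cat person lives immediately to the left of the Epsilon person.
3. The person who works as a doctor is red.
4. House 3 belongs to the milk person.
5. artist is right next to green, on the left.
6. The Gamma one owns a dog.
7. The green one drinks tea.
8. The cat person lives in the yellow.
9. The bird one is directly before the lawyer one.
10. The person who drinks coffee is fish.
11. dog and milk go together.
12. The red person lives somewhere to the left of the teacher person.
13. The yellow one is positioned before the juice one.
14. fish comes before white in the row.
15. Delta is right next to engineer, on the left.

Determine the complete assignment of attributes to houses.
Solution:

House | Profession | Team | Drink | Pet | Color
-----------------------------------------------
  1   | artist | Delta | water | cat | yellow
  2   | engineer | Epsilon | tea | bird | green
  3   | lawyer | Gamma | milk | dog | blue
  4   | doctor | Alpha | coffee | fish | red
  5   | teacher | Beta | juice | horse | white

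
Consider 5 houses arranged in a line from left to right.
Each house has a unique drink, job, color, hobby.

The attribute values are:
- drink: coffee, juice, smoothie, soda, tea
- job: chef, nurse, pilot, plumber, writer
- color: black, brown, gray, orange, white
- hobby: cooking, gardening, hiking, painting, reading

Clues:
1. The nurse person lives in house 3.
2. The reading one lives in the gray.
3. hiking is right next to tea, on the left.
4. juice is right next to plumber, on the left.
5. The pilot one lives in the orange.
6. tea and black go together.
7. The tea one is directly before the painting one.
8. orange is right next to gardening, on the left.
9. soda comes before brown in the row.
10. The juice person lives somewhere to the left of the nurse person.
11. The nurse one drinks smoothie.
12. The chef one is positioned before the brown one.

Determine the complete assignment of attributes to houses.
Solution:

House | Drink | Job | Color | Hobby
-----------------------------------
  1   | juice | pilot | orange | hiking
  2   | tea | plumber | black | gardening
  3   | smoothie | nurse | white | painting
  4   | soda | chef | gray | reading
  5   | coffee | writer | brown | cooking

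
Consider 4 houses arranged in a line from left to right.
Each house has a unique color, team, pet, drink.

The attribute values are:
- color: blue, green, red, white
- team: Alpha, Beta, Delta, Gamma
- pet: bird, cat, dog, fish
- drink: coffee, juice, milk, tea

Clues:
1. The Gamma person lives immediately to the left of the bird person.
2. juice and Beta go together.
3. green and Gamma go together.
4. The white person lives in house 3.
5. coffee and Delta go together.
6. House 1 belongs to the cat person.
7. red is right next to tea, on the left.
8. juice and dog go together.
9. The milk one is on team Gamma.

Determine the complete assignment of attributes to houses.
Solution:

House | Color | Team | Pet | Drink
----------------------------------
  1   | green | Gamma | cat | milk
  2   | red | Delta | bird | coffee
  3   | white | Alpha | fish | tea
  4   | blue | Beta | dog | juice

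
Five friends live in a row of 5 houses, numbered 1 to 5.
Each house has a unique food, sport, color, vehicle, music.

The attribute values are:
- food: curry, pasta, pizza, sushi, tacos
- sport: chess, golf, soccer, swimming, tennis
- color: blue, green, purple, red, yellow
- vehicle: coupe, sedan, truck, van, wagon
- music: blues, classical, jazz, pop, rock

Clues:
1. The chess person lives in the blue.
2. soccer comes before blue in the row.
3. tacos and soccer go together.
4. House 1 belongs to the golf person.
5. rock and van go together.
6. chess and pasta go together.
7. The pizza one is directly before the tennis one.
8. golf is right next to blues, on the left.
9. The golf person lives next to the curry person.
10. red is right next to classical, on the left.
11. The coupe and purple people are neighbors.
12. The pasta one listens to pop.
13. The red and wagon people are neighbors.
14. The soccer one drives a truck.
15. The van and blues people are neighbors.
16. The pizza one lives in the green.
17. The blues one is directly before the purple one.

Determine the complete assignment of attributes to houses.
Solution:

House | Food | Sport | Color | Vehicle | Music
----------------------------------------------
  1   | pizza | golf | green | van | rock
  2   | curry | tennis | red | coupe | blues
  3   | sushi | swimming | purple | wagon | classical
  4   | tacos | soccer | yellow | truck | jazz
  5   | pasta | chess | blue | sedan | pop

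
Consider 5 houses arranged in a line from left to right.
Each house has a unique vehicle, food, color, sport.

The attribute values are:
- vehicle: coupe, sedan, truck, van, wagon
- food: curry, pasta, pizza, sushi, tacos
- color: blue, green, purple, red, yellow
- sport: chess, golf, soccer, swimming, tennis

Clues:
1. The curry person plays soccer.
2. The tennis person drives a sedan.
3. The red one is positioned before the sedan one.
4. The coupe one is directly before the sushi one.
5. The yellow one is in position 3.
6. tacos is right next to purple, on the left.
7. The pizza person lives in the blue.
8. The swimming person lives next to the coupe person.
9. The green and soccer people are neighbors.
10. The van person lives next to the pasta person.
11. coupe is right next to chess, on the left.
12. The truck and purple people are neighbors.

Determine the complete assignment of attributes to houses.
Solution:

House | Vehicle | Food | Color | Sport
--------------------------------------
  1   | truck | tacos | green | swimming
  2   | coupe | curry | purple | soccer
  3   | van | sushi | yellow | chess
  4   | wagon | pasta | red | golf
  5   | sedan | pizza | blue | tennis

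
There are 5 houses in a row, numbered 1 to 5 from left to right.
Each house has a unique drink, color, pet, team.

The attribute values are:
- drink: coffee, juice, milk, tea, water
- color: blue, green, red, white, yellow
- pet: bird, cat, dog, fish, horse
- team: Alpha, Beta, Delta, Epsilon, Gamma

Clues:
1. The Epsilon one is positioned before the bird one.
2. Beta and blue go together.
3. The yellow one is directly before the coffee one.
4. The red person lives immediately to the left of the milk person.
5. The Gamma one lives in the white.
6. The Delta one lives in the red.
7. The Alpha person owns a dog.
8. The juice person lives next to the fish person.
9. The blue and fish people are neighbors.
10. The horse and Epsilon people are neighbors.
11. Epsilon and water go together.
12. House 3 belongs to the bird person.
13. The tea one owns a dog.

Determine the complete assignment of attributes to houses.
Solution:

House | Drink | Color | Pet | Team
----------------------------------
  1   | juice | blue | horse | Beta
  2   | water | yellow | fish | Epsilon
  3   | coffee | red | bird | Delta
  4   | milk | white | cat | Gamma
  5   | tea | green | dog | Alpha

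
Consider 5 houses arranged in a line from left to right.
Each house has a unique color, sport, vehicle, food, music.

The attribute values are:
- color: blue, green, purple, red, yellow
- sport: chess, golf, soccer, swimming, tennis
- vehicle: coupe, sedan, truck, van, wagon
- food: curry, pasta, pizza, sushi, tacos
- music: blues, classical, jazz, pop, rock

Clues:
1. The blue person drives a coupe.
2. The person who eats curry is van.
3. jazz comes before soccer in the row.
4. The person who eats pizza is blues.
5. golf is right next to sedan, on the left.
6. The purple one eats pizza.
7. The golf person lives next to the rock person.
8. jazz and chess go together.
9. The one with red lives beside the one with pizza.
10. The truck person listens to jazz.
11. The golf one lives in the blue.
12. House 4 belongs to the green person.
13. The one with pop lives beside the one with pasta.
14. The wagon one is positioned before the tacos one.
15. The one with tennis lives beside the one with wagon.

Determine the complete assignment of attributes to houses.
Solution:

House | Color | Sport | Vehicle | Food | Music
----------------------------------------------
  1   | blue | golf | coupe | sushi | pop
  2   | red | tennis | sedan | pasta | rock
  3   | purple | swimming | wagon | pizza | blues
  4   | green | chess | truck | tacos | jazz
  5   | yellow | soccer | van | curry | classical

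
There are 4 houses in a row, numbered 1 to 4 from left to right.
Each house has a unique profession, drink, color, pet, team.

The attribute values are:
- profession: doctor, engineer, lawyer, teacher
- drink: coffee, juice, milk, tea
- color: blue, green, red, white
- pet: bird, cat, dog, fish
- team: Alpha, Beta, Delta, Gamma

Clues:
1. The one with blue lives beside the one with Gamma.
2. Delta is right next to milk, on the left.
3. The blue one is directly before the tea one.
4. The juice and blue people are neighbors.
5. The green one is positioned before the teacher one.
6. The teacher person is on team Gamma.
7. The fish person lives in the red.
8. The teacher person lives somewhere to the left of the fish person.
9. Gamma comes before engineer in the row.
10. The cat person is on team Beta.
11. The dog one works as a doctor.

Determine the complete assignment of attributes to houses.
Solution:

House | Profession | Drink | Color | Pet | Team
-----------------------------------------------
  1   | doctor | juice | green | dog | Delta
  2   | lawyer | milk | blue | cat | Beta
  3   | teacher | tea | white | bird | Gamma
  4   | engineer | coffee | red | fish | Alpha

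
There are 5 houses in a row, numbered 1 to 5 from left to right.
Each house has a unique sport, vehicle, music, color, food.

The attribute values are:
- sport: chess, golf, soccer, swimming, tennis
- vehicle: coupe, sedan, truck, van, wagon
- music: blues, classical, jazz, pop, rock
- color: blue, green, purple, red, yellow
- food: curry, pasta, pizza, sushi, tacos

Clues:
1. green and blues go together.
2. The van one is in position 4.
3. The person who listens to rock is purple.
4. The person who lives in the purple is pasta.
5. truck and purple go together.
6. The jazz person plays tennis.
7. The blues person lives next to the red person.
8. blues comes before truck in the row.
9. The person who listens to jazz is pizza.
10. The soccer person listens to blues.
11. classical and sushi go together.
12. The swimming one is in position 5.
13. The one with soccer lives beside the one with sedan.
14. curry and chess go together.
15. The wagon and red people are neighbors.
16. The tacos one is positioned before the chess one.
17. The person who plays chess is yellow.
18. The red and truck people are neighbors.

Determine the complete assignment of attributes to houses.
Solution:

House | Sport | Vehicle | Music | Color | Food
----------------------------------------------
  1   | soccer | wagon | blues | green | tacos
  2   | tennis | sedan | jazz | red | pizza
  3   | golf | truck | rock | purple | pasta
  4   | chess | van | pop | yellow | curry
  5   | swimming | coupe | classical | blue | sushi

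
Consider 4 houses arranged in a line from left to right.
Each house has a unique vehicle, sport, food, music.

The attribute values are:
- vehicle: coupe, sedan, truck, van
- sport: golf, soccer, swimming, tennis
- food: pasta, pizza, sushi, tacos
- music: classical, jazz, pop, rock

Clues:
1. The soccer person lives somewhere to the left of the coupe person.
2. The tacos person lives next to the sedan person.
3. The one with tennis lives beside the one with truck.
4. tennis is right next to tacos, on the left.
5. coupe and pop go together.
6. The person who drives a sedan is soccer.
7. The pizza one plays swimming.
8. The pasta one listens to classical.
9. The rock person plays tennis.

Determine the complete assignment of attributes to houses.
Solution:

House | Vehicle | Sport | Food | Music
--------------------------------------
  1   | van | tennis | sushi | rock
  2   | truck | golf | tacos | jazz
  3   | sedan | soccer | pasta | classical
  4   | coupe | swimming | pizza | pop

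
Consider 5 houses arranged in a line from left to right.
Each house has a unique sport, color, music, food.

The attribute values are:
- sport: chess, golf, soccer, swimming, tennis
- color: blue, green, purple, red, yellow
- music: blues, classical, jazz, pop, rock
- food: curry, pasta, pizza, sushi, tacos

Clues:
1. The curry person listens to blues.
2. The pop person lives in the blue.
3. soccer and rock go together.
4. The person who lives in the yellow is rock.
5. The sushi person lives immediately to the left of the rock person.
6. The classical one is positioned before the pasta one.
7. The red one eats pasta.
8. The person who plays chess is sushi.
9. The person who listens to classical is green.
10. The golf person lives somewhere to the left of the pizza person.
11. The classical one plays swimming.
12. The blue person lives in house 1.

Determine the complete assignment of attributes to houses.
Solution:

House | Sport | Color | Music | Food
------------------------------------
  1   | chess | blue | pop | sushi
  2   | soccer | yellow | rock | tacos
  3   | golf | purple | blues | curry
  4   | swimming | green | classical | pizza
  5   | tennis | red | jazz | pasta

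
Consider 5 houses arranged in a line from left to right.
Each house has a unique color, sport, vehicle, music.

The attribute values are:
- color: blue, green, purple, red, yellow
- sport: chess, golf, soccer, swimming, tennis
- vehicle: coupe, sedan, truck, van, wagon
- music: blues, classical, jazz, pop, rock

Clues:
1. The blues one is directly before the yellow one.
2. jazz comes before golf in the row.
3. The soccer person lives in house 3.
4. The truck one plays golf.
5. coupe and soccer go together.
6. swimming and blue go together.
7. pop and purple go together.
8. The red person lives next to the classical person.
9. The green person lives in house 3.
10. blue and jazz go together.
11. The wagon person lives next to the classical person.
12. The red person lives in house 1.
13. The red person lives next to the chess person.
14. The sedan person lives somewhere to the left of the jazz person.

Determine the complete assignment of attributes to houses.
Solution:

House | Color | Sport | Vehicle | Music
---------------------------------------
  1   | red | tennis | wagon | blues
  2   | yellow | chess | sedan | classical
  3   | green | soccer | coupe | rock
  4   | blue | swimming | van | jazz
  5   | purple | golf | truck | pop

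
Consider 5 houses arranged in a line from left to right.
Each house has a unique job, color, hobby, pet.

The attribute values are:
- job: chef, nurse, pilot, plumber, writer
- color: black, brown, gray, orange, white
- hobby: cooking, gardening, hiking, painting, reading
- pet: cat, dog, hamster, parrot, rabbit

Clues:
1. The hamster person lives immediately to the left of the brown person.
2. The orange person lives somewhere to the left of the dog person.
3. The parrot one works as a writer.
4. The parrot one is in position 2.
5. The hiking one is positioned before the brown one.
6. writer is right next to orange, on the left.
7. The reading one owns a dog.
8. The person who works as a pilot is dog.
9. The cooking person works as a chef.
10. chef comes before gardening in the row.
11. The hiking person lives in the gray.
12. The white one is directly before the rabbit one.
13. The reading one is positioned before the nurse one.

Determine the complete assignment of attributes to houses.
Solution:

House | Job | Color | Hobby | Pet
---------------------------------
  1   | plumber | gray | hiking | hamster
  2   | writer | brown | painting | parrot
  3   | chef | orange | cooking | cat
  4   | pilot | white | reading | dog
  5   | nurse | black | gardening | rabbit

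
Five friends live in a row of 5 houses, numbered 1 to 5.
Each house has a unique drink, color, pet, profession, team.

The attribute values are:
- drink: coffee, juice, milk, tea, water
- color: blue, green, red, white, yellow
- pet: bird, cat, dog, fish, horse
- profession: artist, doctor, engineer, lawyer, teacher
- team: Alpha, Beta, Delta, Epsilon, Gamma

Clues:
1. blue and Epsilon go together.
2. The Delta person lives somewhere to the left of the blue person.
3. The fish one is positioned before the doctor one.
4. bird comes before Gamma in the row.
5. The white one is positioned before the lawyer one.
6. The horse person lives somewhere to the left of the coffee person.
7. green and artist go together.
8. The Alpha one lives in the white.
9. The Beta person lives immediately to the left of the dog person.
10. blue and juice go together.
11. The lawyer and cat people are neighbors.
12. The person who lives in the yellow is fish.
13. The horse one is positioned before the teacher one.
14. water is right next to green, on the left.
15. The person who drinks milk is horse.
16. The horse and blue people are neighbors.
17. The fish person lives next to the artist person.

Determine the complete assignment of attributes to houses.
Solution:

House | Drink | Color | Pet | Profession | Team
-----------------------------------------------
  1   | water | yellow | fish | engineer | Beta
  2   | tea | green | dog | artist | Delta
  3   | milk | white | horse | doctor | Alpha
  4   | juice | blue | bird | lawyer | Epsilon
  5   | coffee | red | cat | teacher | Gamma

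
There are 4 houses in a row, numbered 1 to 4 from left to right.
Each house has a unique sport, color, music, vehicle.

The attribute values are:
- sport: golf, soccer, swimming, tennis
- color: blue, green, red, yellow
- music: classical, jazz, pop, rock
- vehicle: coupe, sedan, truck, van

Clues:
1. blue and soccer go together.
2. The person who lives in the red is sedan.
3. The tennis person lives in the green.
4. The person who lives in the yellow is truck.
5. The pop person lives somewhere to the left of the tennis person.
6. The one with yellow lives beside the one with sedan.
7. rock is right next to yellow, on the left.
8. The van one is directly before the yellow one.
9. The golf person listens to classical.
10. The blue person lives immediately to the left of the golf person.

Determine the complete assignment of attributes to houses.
Solution:

House | Sport | Color | Music | Vehicle
---------------------------------------
  1   | soccer | blue | rock | van
  2   | golf | yellow | classical | truck
  3   | swimming | red | pop | sedan
  4   | tennis | green | jazz | coupe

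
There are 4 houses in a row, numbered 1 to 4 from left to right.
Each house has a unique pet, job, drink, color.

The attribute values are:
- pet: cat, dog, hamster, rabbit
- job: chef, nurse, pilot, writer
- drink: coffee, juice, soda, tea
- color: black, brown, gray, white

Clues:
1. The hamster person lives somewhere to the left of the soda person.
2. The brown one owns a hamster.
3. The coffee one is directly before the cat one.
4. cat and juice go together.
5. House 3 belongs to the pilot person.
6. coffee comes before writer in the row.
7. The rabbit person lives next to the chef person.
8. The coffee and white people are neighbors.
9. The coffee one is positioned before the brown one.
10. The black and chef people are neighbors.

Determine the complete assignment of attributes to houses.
Solution:

House | Pet | Job | Drink | Color
---------------------------------
  1   | rabbit | nurse | coffee | black
  2   | cat | chef | juice | white
  3   | hamster | pilot | tea | brown
  4   | dog | writer | soda | gray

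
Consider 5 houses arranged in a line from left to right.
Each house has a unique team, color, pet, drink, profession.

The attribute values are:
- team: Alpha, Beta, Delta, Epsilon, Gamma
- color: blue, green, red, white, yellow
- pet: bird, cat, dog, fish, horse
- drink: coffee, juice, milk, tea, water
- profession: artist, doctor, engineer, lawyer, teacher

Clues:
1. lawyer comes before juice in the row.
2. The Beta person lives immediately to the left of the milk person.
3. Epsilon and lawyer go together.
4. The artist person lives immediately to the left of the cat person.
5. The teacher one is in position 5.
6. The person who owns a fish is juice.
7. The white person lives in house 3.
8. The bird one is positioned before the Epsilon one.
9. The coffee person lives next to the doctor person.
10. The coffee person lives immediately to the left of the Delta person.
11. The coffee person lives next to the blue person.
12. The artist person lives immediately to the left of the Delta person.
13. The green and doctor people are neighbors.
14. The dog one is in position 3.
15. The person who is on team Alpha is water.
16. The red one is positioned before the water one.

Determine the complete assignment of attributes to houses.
Solution:

House | Team | Color | Pet | Drink | Profession
-----------------------------------------------
  1   | Beta | green | bird | coffee | artist
  2   | Delta | blue | cat | milk | doctor
  3   | Epsilon | white | dog | tea | lawyer
  4   | Gamma | red | fish | juice | engineer
  5   | Alpha | yellow | horse | water | teacher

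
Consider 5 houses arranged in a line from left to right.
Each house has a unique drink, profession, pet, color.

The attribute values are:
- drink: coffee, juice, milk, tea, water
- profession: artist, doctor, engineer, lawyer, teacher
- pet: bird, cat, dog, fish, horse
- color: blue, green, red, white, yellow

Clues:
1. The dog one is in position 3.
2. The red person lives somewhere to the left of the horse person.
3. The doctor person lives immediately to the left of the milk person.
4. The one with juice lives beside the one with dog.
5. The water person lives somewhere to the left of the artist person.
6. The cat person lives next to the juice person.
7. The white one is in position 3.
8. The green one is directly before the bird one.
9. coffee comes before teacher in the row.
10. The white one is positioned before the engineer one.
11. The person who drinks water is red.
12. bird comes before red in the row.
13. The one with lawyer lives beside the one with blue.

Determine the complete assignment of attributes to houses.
Solution:

House | Drink | Profession | Pet | Color
----------------------------------------
  1   | coffee | lawyer | cat | green
  2   | juice | doctor | bird | blue
  3   | milk | teacher | dog | white
  4   | water | engineer | fish | red
  5   | tea | artist | horse | yellow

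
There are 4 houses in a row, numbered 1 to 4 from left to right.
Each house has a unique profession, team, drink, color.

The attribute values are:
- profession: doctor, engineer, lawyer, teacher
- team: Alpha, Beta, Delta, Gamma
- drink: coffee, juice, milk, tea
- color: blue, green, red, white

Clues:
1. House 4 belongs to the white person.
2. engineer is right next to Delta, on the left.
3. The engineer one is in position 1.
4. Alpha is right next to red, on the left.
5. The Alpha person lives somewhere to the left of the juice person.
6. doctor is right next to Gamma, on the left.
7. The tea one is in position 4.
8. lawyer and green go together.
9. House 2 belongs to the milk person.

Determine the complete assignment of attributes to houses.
Solution:

House | Profession | Team | Drink | Color
-----------------------------------------
  1   | engineer | Alpha | coffee | blue
  2   | doctor | Delta | milk | red
  3   | lawyer | Gamma | juice | green
  4   | teacher | Beta | tea | white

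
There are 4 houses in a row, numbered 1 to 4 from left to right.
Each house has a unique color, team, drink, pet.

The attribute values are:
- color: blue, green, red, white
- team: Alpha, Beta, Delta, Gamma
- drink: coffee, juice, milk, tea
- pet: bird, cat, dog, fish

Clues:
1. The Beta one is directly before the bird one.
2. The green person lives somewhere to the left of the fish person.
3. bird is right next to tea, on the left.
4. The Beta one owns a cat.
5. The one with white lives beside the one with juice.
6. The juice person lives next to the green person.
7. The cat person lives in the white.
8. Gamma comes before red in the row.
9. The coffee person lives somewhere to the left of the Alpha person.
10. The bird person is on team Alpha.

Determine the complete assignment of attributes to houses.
Solution:

House | Color | Team | Drink | Pet
----------------------------------
  1   | white | Beta | coffee | cat
  2   | blue | Alpha | juice | bird
  3   | green | Gamma | tea | dog
  4   | red | Delta | milk | fish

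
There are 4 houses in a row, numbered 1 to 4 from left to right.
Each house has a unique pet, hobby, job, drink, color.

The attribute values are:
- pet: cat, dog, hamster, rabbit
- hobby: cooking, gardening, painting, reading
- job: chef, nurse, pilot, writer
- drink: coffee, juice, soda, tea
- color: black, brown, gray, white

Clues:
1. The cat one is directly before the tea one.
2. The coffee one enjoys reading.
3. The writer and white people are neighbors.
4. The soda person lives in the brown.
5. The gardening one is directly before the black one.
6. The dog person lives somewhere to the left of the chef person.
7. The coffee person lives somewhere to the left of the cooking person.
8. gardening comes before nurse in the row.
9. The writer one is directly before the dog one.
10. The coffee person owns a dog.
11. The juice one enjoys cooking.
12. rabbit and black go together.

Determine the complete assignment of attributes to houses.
Solution:

House | Pet | Hobby | Job | Drink | Color
-----------------------------------------
  1   | cat | gardening | pilot | soda | brown
  2   | rabbit | painting | writer | tea | black
  3   | dog | reading | nurse | coffee | white
  4   | hamster | cooking | chef | juice | gray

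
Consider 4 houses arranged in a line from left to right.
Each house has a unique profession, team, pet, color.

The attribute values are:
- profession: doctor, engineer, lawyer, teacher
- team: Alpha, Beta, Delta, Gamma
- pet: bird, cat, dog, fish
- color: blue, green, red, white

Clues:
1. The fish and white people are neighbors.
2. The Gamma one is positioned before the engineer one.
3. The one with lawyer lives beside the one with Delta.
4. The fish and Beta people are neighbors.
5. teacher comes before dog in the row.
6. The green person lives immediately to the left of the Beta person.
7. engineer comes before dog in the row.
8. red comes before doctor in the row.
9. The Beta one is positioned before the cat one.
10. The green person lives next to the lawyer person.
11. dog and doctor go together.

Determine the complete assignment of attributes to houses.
Solution:

House | Profession | Team | Pet | Color
---------------------------------------
  1   | teacher | Gamma | fish | green
  2   | lawyer | Beta | bird | white
  3   | engineer | Delta | cat | red
  4   | doctor | Alpha | dog | blue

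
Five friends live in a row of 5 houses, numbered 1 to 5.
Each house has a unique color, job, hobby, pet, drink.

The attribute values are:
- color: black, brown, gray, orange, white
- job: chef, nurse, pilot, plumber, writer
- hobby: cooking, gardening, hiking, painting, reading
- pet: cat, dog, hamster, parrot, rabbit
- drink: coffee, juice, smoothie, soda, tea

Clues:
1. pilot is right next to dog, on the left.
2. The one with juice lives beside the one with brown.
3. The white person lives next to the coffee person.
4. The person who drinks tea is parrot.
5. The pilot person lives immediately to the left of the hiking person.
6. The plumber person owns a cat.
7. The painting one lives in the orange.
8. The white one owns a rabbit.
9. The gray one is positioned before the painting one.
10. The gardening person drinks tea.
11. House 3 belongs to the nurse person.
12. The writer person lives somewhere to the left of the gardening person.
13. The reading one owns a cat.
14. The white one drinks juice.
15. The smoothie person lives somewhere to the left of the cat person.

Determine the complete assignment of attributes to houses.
Solution:

House | Color | Job | Hobby | Pet | Drink
-----------------------------------------
  1   | white | pilot | cooking | rabbit | juice
  2   | brown | writer | hiking | dog | coffee
  3   | gray | nurse | gardening | parrot | tea
  4   | orange | chef | painting | hamster | smoothie
  5   | black | plumber | reading | cat | soda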